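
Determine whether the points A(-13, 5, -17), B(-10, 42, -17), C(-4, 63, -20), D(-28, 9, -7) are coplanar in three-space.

No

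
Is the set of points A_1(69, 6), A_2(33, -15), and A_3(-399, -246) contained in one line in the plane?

A_1A_2 = (-36, -21), A_1A_3 = (-468, -252).
If collinear, A_1A_3 would be a scalar multiple of A_1A_2. But (-36)·(-252) ≠ (-21)·(-468) (difference -756), so they are not parallel; the points are not collinear.

No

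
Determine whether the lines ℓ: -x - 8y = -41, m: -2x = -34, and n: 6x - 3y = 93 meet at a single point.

The three lines meet at one point iff the augmented coefficient matrix [aᵢ bᵢ cᵢ] has rank < 3, i.e. its determinant vanishes.
Here the determinant is 0.
It vanishes, so the lines are concurrent at (17, 3).

Yes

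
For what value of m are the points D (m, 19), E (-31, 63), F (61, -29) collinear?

Collinearity: (D − E) must be parallel to (F − E) = (92, -92).
Cross-multiplying the components: (m − (-31))·(-92) = (-44)·(92).
Solving gives m = 13.

13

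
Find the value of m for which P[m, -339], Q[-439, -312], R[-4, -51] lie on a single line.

-484

Collinearity: (P − Q) must be parallel to (R − Q) = (435, 261).
Cross-multiplying the components: (m − (-439))·(261) = (-27)·(435).
Solving gives m = -484.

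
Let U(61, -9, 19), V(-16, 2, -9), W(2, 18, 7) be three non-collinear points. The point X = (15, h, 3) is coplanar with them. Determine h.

-1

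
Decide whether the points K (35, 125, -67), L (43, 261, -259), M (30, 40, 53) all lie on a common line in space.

KL = (8, 136, -192), KM = (-5, -85, 120).
KL × KM = (0, 0, 0).
The cross product vanishes, so the three points are collinear.

Yes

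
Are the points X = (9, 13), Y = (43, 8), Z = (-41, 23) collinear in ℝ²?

XY = (34, -5), XZ = (-50, 10).
Twice the signed area of △XYZ is (34)(10) − (-5)(-50) = 90.
The area is nonzero, so the three points are not collinear.

No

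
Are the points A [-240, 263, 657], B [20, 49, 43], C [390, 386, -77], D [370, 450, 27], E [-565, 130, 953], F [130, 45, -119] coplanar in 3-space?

No

The plane through A, B, C has normal n = AB × AC = (232598, -195980, 166800) and equation n·P = 2221340.
Checking the remaining points: n·D = 2373860, n·E = 2065130, n·F = 1569440.
Since n·D = 2373860 ≠ 2221340, D is off the plane and the points are not all coplanar.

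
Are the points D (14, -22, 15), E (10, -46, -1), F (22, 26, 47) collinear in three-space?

DE = (-4, -24, -16), DF = (8, 48, 32).
DE × DF = (0, 0, 0).
The cross product vanishes, so the three points are collinear.

Yes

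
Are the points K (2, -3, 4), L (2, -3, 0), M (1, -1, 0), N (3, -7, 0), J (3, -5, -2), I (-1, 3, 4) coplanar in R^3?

The plane through K, L, M has normal n = KL × KM = (8, 4, 0) and equation n·P = 4.
Checking the remaining points: n·N = -4, n·J = 4, n·I = 4.
Since n·N = -4 ≠ 4, N is off the plane and the points are not all coplanar.

No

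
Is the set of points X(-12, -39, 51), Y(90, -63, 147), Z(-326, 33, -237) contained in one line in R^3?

No

XY = (102, -24, 96), XZ = (-314, 72, -288).
XY × XZ = (0, -768, -192).
The cross product is nonzero, so the points do not lie on one line.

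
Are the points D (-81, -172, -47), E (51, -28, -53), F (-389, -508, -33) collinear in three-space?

Yes

DE = (132, 144, -6), DF = (-308, -336, 14).
DE × DF = (0, 0, 0).
The cross product vanishes, so the three points are collinear.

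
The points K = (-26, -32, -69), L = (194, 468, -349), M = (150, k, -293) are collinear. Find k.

368

Collinearity requires KL × KM = 0; each component is linear in k.
The x-component gives (280)k + (-103040) = 0, so k = 368.
The remaining components then also vanish.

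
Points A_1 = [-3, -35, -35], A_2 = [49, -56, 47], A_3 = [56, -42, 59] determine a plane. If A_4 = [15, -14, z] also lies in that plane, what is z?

A normal to the plane is n = A_1A_2 × A_1A_3 = (-1400, -50, 875).
A_4 lies in the plane iff n · A_1A_4 = 0.
This gives (875)z + (4375) = 0, so z = -5.

-5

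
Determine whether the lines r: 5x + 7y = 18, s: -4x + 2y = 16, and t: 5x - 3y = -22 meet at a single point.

Yes

Intersecting r and s: solving the 2×2 system gives (x, y) = (-2, 4).
Substitute into t: (5)(-2) + (-3)(4) = -22.
This equals -22, so (-2, 4) lies on all three lines and they are concurrent.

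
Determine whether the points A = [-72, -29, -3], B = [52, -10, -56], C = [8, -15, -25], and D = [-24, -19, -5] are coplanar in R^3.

Yes

With A as base: AB = (124, 19, -53), AC = (80, 14, -22), AD = (48, 10, -2).
AC × AD = (192, -896, 128).
AB · (AC × AD) = 0.
The scalar triple product vanishes, so the four points are coplanar.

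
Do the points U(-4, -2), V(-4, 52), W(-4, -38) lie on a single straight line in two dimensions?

Yes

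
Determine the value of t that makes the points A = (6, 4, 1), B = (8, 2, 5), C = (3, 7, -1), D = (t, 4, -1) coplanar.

Normal to plane ABC: n = (-8, -8, 0); plane equation n·P = -80.
Requiring n·D = -80: (-8)t + (-32) = -80.
So t = 6.

6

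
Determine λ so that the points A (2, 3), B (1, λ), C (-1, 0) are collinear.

2

The three points are collinear iff det[AB; AC] = 0.
This determinant is linear in λ: (3)λ + (-6) = 0, so λ = 2.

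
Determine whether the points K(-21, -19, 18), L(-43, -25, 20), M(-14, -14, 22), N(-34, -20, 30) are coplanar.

No

A normal to the plane through K, L, M is n = KL × KM = (-34, 102, -68).
The plane has equation n·P = -2448. For N: n·N = -2924.
-2924 ≠ -2448, so N is off the plane.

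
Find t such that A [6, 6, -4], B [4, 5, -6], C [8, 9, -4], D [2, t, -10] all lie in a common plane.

Normal to plane ABC: n = (6, -4, -4); plane equation n·P = 28.
Requiring n·D = 28: (-4)t + (52) = 28.
So t = 6.

6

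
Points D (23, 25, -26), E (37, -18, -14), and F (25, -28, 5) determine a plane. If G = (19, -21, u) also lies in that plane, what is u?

Coplanarity requires DE · (DF × DG) = 0.
DE = (14, -43, 12), DF = (2, -53, 31); the triple product is linear in u with coefficient -656 and constant term 4592.
Setting it to zero: u = 7.

7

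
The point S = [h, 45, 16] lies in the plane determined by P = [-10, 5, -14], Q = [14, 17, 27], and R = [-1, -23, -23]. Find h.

-10

A normal to the plane is n = PQ × PR = (1040, 585, -780).
S lies in the plane iff n · PS = 0.
This gives (1040)h + (10400) = 0, so h = -10.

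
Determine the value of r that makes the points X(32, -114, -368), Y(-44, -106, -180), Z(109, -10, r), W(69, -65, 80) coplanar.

585

Normal to plane XYW: n = (-5628, 41004, -4020); plane equation n·P = -3375192.
Requiring n·Z = -3375192: (-4020)r + (-1023492) = -3375192.
So r = 585.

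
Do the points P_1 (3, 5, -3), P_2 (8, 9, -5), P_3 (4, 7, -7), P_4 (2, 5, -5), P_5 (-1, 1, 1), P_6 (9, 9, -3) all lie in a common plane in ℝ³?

Yes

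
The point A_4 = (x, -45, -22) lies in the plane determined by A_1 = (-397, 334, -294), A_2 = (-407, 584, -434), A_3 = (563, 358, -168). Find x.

30

The plane through A_1, A_2, A_3 has equation 34860x − 133140y − 240240z = 12322380.
Substituting A_4: (34860)x + (11276580) = 12322380, so x = 30.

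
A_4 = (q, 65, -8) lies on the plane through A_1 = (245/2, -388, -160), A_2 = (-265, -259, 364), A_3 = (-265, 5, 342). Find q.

A normal to the plane is n = A_1A_2 × A_1A_3 = (-141174, -8525, -102300).
A_4 lies in the plane iff n · A_1A_4 = 0.
This gives (-141174)q + (-2117610) = 0, so q = -15.

-15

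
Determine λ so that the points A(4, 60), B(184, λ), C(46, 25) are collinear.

-90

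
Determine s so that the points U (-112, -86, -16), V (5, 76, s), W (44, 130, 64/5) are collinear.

Direction UW = (156, 216, 144/5). From the x-coordinate of V, the parameter along the line is τ = (5 − (-112))/156 = 3/4.
Then s = (-16) + 3/4·(144/5) = 28/5.

28/5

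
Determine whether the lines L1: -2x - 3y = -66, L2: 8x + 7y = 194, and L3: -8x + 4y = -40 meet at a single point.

Yes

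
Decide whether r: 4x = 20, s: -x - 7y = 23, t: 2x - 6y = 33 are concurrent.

Lines aᵢx + bᵢy = cᵢ with pairwise distinct directions are concurrent exactly when det[aᵢ bᵢ cᵢ] = 0.
Here the determinant is 28.
Nonzero, so no common point exists.

No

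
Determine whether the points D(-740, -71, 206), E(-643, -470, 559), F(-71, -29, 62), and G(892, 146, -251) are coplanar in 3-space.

Yes

The four points are coplanar iff the 3×3 determinant with rows DE, DF, DG is zero.
Rows: (97, -399, 353), (669, 42, -144), (1632, 217, -457).
Expanding along the first row: (97)(12054) − (-399)(-70725) + (353)(76629) = 0.
Zero determinant ⇒ coplanar.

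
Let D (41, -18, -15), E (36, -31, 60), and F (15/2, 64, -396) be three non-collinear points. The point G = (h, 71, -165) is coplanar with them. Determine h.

-363/2

A normal to the plane is n = DE × DF = (-1197, -8835/2, -1691/2).
G lies in the plane iff n · DG = 0.
This gives (-1197)h + (-434511/2) = 0, so h = -363/2.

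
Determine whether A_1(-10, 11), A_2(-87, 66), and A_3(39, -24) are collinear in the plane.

A_1A_2 = (-77, 55), A_1A_3 = (49, -35).
det[A_1A_2; A_1A_3] = (-77)(-35) − (55)(49) = 0.
The determinant is zero, so the points are collinear.

Yes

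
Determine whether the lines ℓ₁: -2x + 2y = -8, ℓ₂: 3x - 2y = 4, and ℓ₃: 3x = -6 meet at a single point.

No

Intersecting ℓ₁ and ℓ₂: solving the 2×2 system gives (x, y) = (-4, -8).
Substitute into ℓ₃: (3)(-4) + (0)(-8) = -12.
But ℓ₃ requires -6 ≠ -12, so the three lines have no common point.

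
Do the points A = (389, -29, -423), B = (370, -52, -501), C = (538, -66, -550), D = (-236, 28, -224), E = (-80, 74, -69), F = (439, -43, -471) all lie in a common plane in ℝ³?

Yes

The plane through A, B, C has normal n = AB × AC = (35, -14035, 4130) and equation n·P = -1326360.
Checking the remaining points: n·D = -1326360, n·E = -1326360, n·F = -1326360.
All equal -1326360, so all 6 points lie in one plane.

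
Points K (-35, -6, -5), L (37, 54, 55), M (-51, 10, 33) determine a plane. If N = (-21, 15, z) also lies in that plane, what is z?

23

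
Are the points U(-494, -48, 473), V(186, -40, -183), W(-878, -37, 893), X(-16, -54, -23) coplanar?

A normal to the plane through U, V, W is n = UV × UW = (10576, -33696, 10552).
The plane has equation n·P = 1383960. For X: n·X = 1407672.
1407672 ≠ 1383960, so X is off the plane.

No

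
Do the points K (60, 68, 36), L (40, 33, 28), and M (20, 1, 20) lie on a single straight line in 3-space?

KL = (-20, -35, -8), KM = (-40, -67, -16).
Comparing components 2 and 3: (-35)(-16) − (-8)(-67) = 24 ≠ 0, so KL and KM are not parallel and the points are not collinear.

No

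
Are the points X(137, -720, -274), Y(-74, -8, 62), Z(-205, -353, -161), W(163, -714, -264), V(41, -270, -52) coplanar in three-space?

The plane through X, Y, Z has normal n = XY × XZ = (-42856, -91069, 166067) and equation n·P = 14196050.
Checking the remaining points: n·W = 14196050, n·V = 14196050.
All equal 14196050, so all 5 points lie in one plane.

Yes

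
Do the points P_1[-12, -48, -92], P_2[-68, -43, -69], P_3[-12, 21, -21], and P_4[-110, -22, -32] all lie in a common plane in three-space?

No

A normal to the plane through P_1, P_2, P_3 is n = P_1P_2 × P_1P_3 = (-1232, 3976, -3864).
The plane has equation n·P = 179424. For P_4: n·P_4 = 171696.
171696 ≠ 179424, so P_4 is off the plane.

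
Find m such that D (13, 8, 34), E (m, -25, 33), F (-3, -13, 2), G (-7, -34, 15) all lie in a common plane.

1

Normal to plane DFG: n = (-945, 336, 252); plane equation n·P = -1029.
Requiring n·E = -1029: (-945)m + (-84) = -1029.
So m = 1.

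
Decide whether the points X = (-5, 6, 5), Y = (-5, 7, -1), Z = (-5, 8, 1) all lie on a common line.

No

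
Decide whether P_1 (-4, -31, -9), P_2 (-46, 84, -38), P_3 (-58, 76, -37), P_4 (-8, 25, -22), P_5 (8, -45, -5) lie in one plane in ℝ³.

The plane through P_1, P_2, P_3 has normal n = P_1P_2 × P_1P_3 = (-117, 390, 1716) and equation n·P = -27066.
Checking the remaining points: n·P_4 = -27066, n·P_5 = -27066.
All equal -27066, so all 5 points lie in one plane.

Yes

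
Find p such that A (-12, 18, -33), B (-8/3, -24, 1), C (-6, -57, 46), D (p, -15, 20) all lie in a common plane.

Coplanarity ⇔ det[AB; AC; AD] = 0.
Expanding, this is linear in p: (-768)p + (-15360) = 0.
So p = -20.

-20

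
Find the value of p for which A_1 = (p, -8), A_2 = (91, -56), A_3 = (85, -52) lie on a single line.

The three points are collinear iff det[A_1A_2; A_1A_3] = 0.
This determinant is linear in p: (-4)p + (76) = 0, so p = 19.

19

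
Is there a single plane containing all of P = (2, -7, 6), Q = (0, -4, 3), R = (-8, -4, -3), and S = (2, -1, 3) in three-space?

With P as base: PQ = (-2, 3, -3), PR = (-10, 3, -9), PS = (0, 6, -3).
PR × PS = (45, -30, -60).
PQ · (PR × PS) = 0.
The scalar triple product vanishes, so the four points are coplanar.

Yes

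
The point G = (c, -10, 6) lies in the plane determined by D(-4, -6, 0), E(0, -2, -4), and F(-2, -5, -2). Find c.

-10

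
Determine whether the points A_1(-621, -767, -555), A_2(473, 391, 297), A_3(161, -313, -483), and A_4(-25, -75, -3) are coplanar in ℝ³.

Yes

The four points are coplanar iff the 3×3 determinant with rows A_1A_2, A_1A_3, A_1A_4 is zero.
Rows: (1094, 1158, 852), (782, 454, 72), (596, 692, 552).
Expanding along the first row: (1094)(200784) − (1158)(388752) + (852)(270560) = 0.
Zero determinant ⇒ coplanar.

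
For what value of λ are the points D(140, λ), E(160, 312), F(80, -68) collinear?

217

The three points are collinear iff det[DE; DF] = 0.
This determinant is linear in λ: (-80)λ + (17360) = 0, so λ = 217.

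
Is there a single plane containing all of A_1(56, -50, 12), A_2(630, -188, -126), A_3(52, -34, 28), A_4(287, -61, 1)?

With A_1 as base: A_1A_2 = (574, -138, -138), A_1A_3 = (-4, 16, 16), A_1A_4 = (231, -11, -11).
A_1A_3 × A_1A_4 = (0, 3652, -3652).
A_1A_2 · (A_1A_3 × A_1A_4) = 0.
The scalar triple product vanishes, so the four points are coplanar.

Yes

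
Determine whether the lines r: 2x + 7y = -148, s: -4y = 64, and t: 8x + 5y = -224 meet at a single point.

Yes

Lines aᵢx + bᵢy = cᵢ with pairwise distinct directions are concurrent exactly when det[aᵢ bᵢ cᵢ] = 0.
Here the determinant is 0.
It vanishes, so the lines are concurrent at (-18, -16).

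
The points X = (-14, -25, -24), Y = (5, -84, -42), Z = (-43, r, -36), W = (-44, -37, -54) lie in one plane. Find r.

Normal to plane XYW: n = (1554, 1110, -1998); plane equation n·P = -1554.
Requiring n·Z = -1554: (1110)r + (5106) = -1554.
So r = -6.

-6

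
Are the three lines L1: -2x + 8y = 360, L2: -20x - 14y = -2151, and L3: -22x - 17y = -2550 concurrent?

Lines aᵢx + bᵢy = cᵢ with pairwise distinct directions are concurrent exactly when det[aᵢ bᵢ cᵢ] = 0.
Here the determinant is -16170.
Nonzero, so no common point exists.

No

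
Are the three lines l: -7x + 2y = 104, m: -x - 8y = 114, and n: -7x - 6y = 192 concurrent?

No

Intersecting l and m: solving the 2×2 system gives (x, y) = (-530/29, -347/29).
Substitute into n: (-7)(-530/29) + (-6)(-347/29) = 5792/29.
But n requires 192 ≠ 5792/29, so the three lines have no common point.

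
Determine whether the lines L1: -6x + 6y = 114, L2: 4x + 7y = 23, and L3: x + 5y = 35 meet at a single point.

Yes

Intersecting L1 and L2: solving the 2×2 system gives (x, y) = (-10, 9).
Substitute into L3: (1)(-10) + (5)(9) = 35.
This equals 35, so (-10, 9) lies on all three lines and they are concurrent.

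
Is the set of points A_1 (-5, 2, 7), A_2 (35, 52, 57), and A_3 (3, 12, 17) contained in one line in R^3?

A_1A_2 = (40, 50, 50), A_1A_3 = (8, 10, 10).
A_1A_2 × A_1A_3 = (0, 0, 0).
The cross product vanishes, so the three points are collinear.

Yes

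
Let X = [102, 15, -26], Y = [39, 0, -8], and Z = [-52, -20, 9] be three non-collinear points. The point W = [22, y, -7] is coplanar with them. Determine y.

-10/3

The plane through X, Y, Z has equation 105x − 567y − 105z = 4935.
Substituting W: (-567)y + (3045) = 4935, so y = -10/3.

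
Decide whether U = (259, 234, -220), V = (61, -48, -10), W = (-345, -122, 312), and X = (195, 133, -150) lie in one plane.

With U as base: UV = (-198, -282, 210), UW = (-604, -356, 532), UX = (-64, -101, 70).
UW × UX = (28812, 8232, 38220).
UV · (UW × UX) = 0.
The scalar triple product vanishes, so the four points are coplanar.

Yes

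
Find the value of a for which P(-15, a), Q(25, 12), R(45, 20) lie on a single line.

-4

The three points are collinear iff det[PQ; PR] = 0.
This determinant is linear in a: (20)a + (80) = 0, so a = -4.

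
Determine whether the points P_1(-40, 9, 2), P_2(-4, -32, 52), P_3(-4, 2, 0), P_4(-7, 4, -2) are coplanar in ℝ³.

With P_1 as base: P_1P_2 = (36, -41, 50), P_1P_3 = (36, -7, -2), P_1P_4 = (33, -5, -4).
P_1P_3 × P_1P_4 = (18, 78, 51).
P_1P_2 · (P_1P_3 × P_1P_4) = 0.
The scalar triple product vanishes, so the four points are coplanar.

Yes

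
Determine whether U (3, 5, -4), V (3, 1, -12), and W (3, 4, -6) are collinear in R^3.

UV = (0, -4, -8), UW = (0, -1, -2).
Each component of UW is 1/4 times the corresponding component of UV, so UW = 1/4·UV and the points are collinear.

Yes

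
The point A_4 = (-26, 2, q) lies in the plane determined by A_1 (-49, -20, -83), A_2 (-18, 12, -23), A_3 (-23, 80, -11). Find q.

The plane through A_1, A_2, A_3 has equation −3696x − 672y + 2268z = 6300.
Substituting A_4: (2268)q + (94752) = 6300, so q = -39.

-39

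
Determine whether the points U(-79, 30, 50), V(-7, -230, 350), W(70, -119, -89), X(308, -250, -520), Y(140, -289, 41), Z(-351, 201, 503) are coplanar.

No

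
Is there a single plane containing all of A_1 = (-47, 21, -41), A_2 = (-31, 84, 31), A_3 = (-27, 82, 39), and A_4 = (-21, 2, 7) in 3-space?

No

The four points are coplanar iff the 3×3 determinant with rows A_1A_2, A_1A_3, A_1A_4 is zero.
Rows: (16, 63, 72), (20, 61, 80), (26, -19, 48).
Expanding along the first row: (16)(4448) − (63)(-1120) + (72)(-1966) = 176.
Nonzero ⇒ not coplanar.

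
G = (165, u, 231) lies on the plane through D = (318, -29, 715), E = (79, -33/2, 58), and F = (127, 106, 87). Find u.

A normal to the plane is n = DE × DF = (80845, -24605, -59755/2).
G lies in the plane iff n · DG = 0.
This gives (-24605)u + (1377880) = 0, so u = 56.

56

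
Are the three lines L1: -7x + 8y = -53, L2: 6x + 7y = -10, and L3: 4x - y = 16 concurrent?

Yes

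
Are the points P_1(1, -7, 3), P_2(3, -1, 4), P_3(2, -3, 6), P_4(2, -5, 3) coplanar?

No

With P_1 as base: P_1P_2 = (2, 6, 1), P_1P_3 = (1, 4, 3), P_1P_4 = (1, 2, 0).
P_1P_3 × P_1P_4 = (-6, 3, -2).
P_1P_2 · (P_1P_3 × P_1P_4) = 4.
Since 4 ≠ 0, the four points are not coplanar.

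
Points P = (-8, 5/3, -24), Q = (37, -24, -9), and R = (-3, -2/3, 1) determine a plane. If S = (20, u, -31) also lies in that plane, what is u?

Coplanarity requires PQ · (PR × PS) = 0.
PQ = (45, -77/3, 15), PR = (5, -7/3, 25); the triple product is linear in u with coefficient -1050 and constant term -15400.
Setting it to zero: u = -44/3.

-44/3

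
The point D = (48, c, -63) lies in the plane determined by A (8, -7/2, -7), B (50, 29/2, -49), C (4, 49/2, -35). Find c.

57/2

A normal to the plane is n = AB × AC = (672, 1344, 1248).
D lies in the plane iff n · AD = 0.
This gives (1344)c + (-38304) = 0, so c = 57/2.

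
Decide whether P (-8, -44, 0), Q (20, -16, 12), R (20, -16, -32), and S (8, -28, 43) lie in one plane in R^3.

Yes

With P as base: PQ = (28, 28, 12), PR = (28, 28, -32), PS = (16, 16, 43).
PR × PS = (1716, -1716, 0).
PQ · (PR × PS) = 0.
The scalar triple product vanishes, so the four points are coplanar.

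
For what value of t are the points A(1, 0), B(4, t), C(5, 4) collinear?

Collinearity: (B − A) must be parallel to (C − A) = (4, 4).
Cross-multiplying the components: (t − 0)·(4) = (3)·(4).
Solving gives t = 3.

3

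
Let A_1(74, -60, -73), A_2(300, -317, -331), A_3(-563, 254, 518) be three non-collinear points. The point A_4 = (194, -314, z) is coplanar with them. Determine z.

-249

Coplanarity requires A_1A_2 · (A_1A_3 × A_1A_4) = 0.
A_1A_2 = (226, -257, -258), A_1A_3 = (-637, 314, 591); the triple product is linear in z with coefficient -92745 and constant term -23093505.
Setting it to zero: z = -249.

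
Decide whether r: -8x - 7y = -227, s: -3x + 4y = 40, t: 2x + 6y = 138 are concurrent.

Lines aᵢx + bᵢy = cᵢ with pairwise distinct directions are concurrent exactly when det[aᵢ bᵢ cᵢ] = 0.
Here the determinant is -52.
Nonzero, so no common point exists.

No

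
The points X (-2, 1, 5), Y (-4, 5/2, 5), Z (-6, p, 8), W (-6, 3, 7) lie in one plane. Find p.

Normal to plane XYW: n = (3, 4, 2); plane equation n·P = 8.
Requiring n·Z = 8: (4)p + (-2) = 8.
So p = 5/2.

5/2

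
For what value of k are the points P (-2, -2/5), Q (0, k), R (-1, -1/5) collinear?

0

Collinearity: (Q − P) must be parallel to (R − P) = (1, 1/5).
Cross-multiplying the components: (k − (-2/5))·(1) = (2)·(1/5).
Solving gives k = 0.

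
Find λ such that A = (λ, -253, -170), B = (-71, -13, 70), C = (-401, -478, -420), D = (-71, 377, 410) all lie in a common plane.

Coplanarity ⇔ det[AB; AC; AD] = 0.
Expanding, this is linear in λ: (-33000)λ + (-6303000) = 0.
So λ = -191.

-191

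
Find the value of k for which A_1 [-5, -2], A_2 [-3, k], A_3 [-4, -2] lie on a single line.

Collinearity: (A_2 − A_1) must be parallel to (A_3 − A_1) = (1, 0).
Cross-multiplying the components: (k − (-2))·(1) = (2)·(0).
Solving gives k = -2.

-2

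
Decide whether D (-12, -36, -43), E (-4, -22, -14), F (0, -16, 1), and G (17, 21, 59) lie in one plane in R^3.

Yes

The four points are coplanar iff the 3×3 determinant with rows DE, DF, DG is zero.
Rows: (8, 14, 29), (12, 20, 44), (29, 57, 102).
Expanding along the first row: (8)(-468) − (14)(-52) + (29)(104) = 0.
Zero determinant ⇒ coplanar.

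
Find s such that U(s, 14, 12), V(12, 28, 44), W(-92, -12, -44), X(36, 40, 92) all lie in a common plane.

The points are coplanar iff UV · (UW × UX) = 0.
Expanding, this is linear in s: (864)s + (20736) = 0.
So s = -24.

-24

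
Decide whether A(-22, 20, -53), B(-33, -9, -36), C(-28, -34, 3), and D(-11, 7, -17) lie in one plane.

A normal to the plane through A, B, C is n = AB × AC = (-706, 514, 420).
The plane has equation n·P = 3552. For D: n·D = 4224.
4224 ≠ 3552, so D is off the plane.

No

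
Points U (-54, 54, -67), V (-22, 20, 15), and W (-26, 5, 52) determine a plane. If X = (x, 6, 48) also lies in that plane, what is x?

The plane through U, V, W has equation −28x − 1512y − 616z = -38864.
Substituting X: (-28)x + (-38640) = -38864, so x = 8.

8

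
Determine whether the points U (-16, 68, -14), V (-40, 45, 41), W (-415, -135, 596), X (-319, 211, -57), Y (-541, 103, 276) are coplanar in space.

The plane through U, V, W has normal n = UV × UW = (-2865, -7305, -4305) and equation n·P = -390630.
Checking the remaining points: n·X = -382035, n·Y = -390630.
Since n·X = -382035 ≠ -390630, X is off the plane and the points are not all coplanar.

No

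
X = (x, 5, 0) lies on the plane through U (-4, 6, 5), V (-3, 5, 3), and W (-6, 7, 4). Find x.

A normal to the plane is n = UV × UW = (3, 5, -1).
X lies in the plane iff n · UX = 0.
This gives (3)x + (12) = 0, so x = -4.

-4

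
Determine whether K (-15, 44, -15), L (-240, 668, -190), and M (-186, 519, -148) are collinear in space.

No

KL = (-225, 624, -175), KM = (-171, 475, -133).
KL × KM = (133, 0, -171).
The cross product is nonzero, so the points do not lie on one line.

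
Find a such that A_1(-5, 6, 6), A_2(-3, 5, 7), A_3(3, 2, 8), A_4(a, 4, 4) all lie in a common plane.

-1

Normal to plane A_1A_2A_3: n = (2, 4, 0); plane equation n·P = 14.
Requiring n·A_4 = 14: (2)a + (16) = 14.
So a = -1.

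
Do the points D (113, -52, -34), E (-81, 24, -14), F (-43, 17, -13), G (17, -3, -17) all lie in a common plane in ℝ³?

Yes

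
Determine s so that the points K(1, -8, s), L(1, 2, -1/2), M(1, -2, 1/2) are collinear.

2

Direction LM = (0, -4, 1). From the y-coordinate of K, the parameter along the line is τ = (-8 − 2)/(-4) = 5/2.
Then s = (-1/2) + 5/2·(1) = 2.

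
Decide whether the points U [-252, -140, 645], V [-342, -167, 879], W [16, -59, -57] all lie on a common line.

No

UV = (-90, -27, 234), UW = (268, 81, -702).
Comparing components 3 and 1: (234)(268) − (-90)(-702) = -468 ≠ 0, so UV and UW are not parallel and the points are not collinear.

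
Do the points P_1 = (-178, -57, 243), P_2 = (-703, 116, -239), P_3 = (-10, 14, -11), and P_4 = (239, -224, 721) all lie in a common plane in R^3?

No

With P_1 as base: P_1P_2 = (-525, 173, -482), P_1P_3 = (168, 71, -254), P_1P_4 = (417, -167, 478).
P_1P_3 × P_1P_4 = (-8480, -186222, -57663).
P_1P_2 · (P_1P_3 × P_1P_4) = 29160.
Since 29160 ≠ 0, the four points are not coplanar.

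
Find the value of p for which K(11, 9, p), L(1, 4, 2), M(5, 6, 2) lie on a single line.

2

Direction LM = (4, 2, 0). From the x-coordinate of K, the parameter along the line is τ = (11 − 1)/4 = 5/2.
Then p = 2 + 5/2·(0) = 2.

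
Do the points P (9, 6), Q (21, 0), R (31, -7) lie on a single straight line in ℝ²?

No

PQ = (12, -6), PR = (22, -13).
det[PQ; PR] = (12)(-13) − (-6)(22) = -24.
The determinant is nonzero, so they are not collinear.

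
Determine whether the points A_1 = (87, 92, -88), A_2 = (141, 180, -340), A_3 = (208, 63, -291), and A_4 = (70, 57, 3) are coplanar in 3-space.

Yes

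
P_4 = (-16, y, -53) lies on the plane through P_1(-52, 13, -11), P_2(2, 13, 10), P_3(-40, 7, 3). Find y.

49

The plane through P_1, P_2, P_3 has equation 126x − 504y − 324z = -9540.
Substituting P_4: (-504)y + (15156) = -9540, so y = 49.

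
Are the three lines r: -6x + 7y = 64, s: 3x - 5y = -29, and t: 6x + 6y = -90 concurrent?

Yes

Lines aᵢx + bᵢy = cᵢ with pairwise distinct directions are concurrent exactly when det[aᵢ bᵢ cᵢ] = 0.
Here the determinant is 0.
It vanishes, so the lines are concurrent at (-13, -2).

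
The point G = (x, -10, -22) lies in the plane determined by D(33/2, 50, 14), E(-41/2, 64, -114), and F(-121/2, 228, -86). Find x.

A normal to the plane is n = DE × DF = (21384, 6156, -5508).
G lies in the plane iff n · DG = 0.
This gives (21384)x + (-523908) = 0, so x = 49/2.

49/2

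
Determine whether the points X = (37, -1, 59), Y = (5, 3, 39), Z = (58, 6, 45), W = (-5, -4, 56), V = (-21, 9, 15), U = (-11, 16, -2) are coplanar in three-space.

The plane through X, Y, Z has normal n = XY × XZ = (84, -868, -308) and equation n·P = -14196.
Checking the remaining points: n·W = -14196, n·V = -14196, n·U = -14196.
All equal -14196, so all 6 points lie in one plane.

Yes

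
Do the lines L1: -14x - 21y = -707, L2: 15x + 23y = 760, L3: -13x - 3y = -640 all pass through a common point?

The three lines meet at one point iff the augmented coefficient matrix [aᵢ bᵢ cᵢ] has rank < 3, i.e. its determinant vanishes.
Here the determinant is 462.
Nonzero, so no common point exists.

No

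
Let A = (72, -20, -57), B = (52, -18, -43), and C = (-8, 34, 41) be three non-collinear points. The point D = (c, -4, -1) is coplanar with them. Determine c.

A normal to the plane is n = AB × AC = (-560, 840, -920).
D lies in the plane iff n · AD = 0.
This gives (-560)c + (2240) = 0, so c = 4.

4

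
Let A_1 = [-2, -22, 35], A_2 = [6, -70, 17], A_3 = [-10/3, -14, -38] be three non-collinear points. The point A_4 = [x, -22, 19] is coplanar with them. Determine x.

Coplanarity requires A_1A_2 · (A_1A_3 × A_1A_4) = 0.
A_1A_2 = (8, -48, -18), A_1A_3 = (-4/3, 8, -73); the triple product is linear in x with coefficient 3648 and constant term 7296.
Setting it to zero: x = -2.

-2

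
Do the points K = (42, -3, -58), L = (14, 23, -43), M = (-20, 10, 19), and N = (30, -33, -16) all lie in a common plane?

No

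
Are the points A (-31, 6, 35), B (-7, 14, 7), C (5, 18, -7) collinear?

AB = (24, 8, -28), AC = (36, 12, -42).
Each component of AC is 3/2 times the corresponding component of AB, so AC = 3/2·AB and the points are collinear.

Yes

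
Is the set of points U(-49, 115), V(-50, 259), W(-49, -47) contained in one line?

No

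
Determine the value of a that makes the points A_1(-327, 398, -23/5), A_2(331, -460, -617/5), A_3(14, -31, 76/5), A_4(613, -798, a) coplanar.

The points are coplanar iff A_1A_2 · (A_1A_3 × A_1A_4) = 0.
Expanding, this is linear in a: (10296)a + (1019304/5) = 0.
So a = -99/5.

-99/5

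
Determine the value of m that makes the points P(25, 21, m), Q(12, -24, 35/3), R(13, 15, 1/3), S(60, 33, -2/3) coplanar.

-1/3

The points are coplanar iff PQ · (PR × PS) = 0.
Expanding, this is linear in m: (1815)m + (605) = 0.
So m = -1/3.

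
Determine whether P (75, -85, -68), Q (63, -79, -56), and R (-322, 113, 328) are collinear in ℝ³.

PQ = (-12, 6, 12), PR = (-397, 198, 396).
Comparing components 3 and 1: (12)(-397) − (-12)(396) = -12 ≠ 0, so PQ and PR are not parallel and the points are not collinear.

No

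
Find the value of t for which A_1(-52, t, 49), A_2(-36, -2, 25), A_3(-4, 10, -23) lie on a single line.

Collinearity requires A_1A_2 × A_1A_3 = 0; each component is linear in t.
The x-component gives (48)t + (384) = 0, so t = -8.
The remaining components then also vanish.

-8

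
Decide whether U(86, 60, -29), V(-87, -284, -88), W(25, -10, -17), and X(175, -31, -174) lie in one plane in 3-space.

With U as base: UV = (-173, -344, -59), UW = (-61, -70, 12), UX = (89, -91, -145).
UW × UX = (11242, -7777, 11781).
UV · (UW × UX) = 35343.
Since 35343 ≠ 0, the four points are not coplanar.

No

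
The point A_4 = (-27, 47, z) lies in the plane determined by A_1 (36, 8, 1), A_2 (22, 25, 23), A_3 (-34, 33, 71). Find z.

75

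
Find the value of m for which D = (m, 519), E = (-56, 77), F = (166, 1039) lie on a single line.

Collinearity: (D − E) must be parallel to (F − E) = (222, 962).
Cross-multiplying the components: (m − (-56))·(962) = (442)·(222).
Solving gives m = 46.

46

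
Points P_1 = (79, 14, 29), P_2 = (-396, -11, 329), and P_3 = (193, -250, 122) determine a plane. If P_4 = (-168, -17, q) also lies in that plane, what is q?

Coplanarity requires P_1P_2 · (P_1P_3 × P_1P_4) = 0.
P_1P_2 = (-475, -25, 300), P_1P_3 = (114, -264, 93); the triple product is linear in q with coefficient 128250 and constant term -25137000.
Setting it to zero: q = 196.

196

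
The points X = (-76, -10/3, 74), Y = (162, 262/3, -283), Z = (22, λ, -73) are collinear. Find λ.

Direction XY = (238, 272/3, -357). From the x-coordinate of Z, the parameter along the line is τ = (22 − (-76))/238 = 7/17.
Then λ = (-10/3) + 7/17·(272/3) = 34.

34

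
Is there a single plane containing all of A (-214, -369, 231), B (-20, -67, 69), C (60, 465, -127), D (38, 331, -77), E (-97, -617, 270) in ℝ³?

No

The plane through A, B, C has normal n = AB × AC = (26992, 25064, 79048) and equation n·P = 3235184.
Checking the remaining points: n·D = 3235184, n·E = 3260248.
Since n·E = 3260248 ≠ 3235184, E is off the plane and the points are not all coplanar.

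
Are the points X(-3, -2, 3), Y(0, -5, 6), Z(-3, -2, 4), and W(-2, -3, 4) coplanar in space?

A normal to the plane through X, Y, Z is n = XY × XZ = (-3, -3, 0).
The plane has equation n·P = 15. For W: n·W = 15.
Equal, so W lies in the plane and all four are coplanar.

Yes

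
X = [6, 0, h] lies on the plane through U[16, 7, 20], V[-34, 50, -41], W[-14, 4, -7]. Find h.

A normal to the plane is n = UV × UW = (-1344, 480, 1440).
X lies in the plane iff n · UX = 0.
This gives (1440)h + (-18720) = 0, so h = 13.

13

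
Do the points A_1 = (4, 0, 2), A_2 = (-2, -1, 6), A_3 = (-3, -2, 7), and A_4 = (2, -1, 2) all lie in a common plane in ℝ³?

With A_1 as base: A_1A_2 = (-6, -1, 4), A_1A_3 = (-7, -2, 5), A_1A_4 = (-2, -1, 0).
A_1A_3 × A_1A_4 = (5, -10, 3).
A_1A_2 · (A_1A_3 × A_1A_4) = -8.
Since -8 ≠ 0, the four points are not coplanar.

No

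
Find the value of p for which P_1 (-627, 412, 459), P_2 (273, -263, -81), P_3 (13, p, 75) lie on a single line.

Collinearity requires P_1P_2 × P_1P_3 = 0; each component is linear in p.
The x-component gives (540)p + (36720) = 0, so p = -68.
The remaining components then also vanish.

-68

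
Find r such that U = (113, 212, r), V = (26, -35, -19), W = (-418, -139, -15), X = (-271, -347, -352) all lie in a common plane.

The points are coplanar iff UV · (UW × UX) = 0.
Expanding, this is linear in r: (-107640)r + (31646160) = 0.
So r = 294.

294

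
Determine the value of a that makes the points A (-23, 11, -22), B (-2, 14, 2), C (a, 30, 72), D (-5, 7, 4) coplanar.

64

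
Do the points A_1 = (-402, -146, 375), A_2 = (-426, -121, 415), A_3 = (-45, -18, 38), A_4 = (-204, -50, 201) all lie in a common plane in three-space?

Yes

A normal to the plane through A_1, A_2, A_3 is n = A_1A_2 × A_1A_3 = (-13545, 6192, -11997).
The plane has equation n·P = 42183. For A_4: n·A_4 = 42183.
Equal, so A_4 lies in the plane and all four are coplanar.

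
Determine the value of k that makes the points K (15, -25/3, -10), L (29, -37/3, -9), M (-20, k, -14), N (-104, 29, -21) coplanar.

11/3

The points are coplanar iff KL · (KM × KN) = 0.
Expanding, this is linear in k: (-35)k + (385/3) = 0.
So k = 11/3.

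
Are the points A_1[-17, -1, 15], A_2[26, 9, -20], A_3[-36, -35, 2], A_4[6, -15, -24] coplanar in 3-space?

A normal to the plane through A_1, A_2, A_3 is n = A_1A_2 × A_1A_3 = (-1320, 1224, -1272).
The plane has equation n·P = 2136. For A_4: n·A_4 = 4248.
4248 ≠ 2136, so A_4 is off the plane.

No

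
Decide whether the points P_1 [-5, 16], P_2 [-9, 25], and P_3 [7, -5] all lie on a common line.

No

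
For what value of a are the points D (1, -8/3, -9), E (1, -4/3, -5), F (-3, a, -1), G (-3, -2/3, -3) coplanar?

The points are coplanar iff DE · (DF × DG) = 0.
Expanding, this is linear in a: (16)a + (0) = 0.
So a = 0.

0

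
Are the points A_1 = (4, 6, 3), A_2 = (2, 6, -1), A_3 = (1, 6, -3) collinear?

A_1A_2 = (-2, 0, -4), A_1A_3 = (-3, 0, -6).
A_1A_2 × A_1A_3 = (0, 0, 0).
The cross product vanishes, so the three points are collinear.

Yes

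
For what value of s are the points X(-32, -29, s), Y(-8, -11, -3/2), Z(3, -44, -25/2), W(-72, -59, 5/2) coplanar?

0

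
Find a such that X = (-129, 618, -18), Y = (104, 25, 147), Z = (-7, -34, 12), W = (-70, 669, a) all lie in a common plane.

57

Coplanarity ⇔ det[XY; XZ; XW] = 0.
Expanding, this is linear in a: (-79570)a + (4535490) = 0.
So a = 57.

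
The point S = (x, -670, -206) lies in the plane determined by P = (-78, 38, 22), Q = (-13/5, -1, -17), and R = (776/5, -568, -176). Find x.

934/5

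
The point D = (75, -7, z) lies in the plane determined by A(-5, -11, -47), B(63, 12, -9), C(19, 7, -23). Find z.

-27

A normal to the plane is n = AB × AC = (-132, -720, 672).
D lies in the plane iff n · AD = 0.
This gives (672)z + (18144) = 0, so z = -27.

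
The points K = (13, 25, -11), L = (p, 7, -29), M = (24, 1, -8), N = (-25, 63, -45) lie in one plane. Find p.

Normal to plane KMN: n = (702, 260, -494); plane equation n·P = 21060.
Requiring n·L = 21060: (702)p + (16146) = 21060.
So p = 7.

7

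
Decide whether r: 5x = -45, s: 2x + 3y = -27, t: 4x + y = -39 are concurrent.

The three lines meet at one point iff the augmented coefficient matrix [aᵢ bᵢ cᵢ] has rank < 3, i.e. its determinant vanishes.
Here the determinant is 0.
It vanishes, so the lines are concurrent at (-9, -3).

Yes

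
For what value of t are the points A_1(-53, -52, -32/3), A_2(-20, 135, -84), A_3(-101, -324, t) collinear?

Direction A_1A_2 = (33, 187, -220/3). From the x-coordinate of A_3, the parameter along the line is τ = (-101 − (-53))/33 = -16/11.
Then t = (-32/3) + (-16/11)·(-220/3) = 96.

96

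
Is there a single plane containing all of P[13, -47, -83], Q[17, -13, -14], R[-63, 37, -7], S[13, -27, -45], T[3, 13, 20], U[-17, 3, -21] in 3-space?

Yes

The plane through P, Q, R has normal n = PQ × PR = (-3212, -5548, 2920) and equation n·X = -23360.
Checking the remaining points: n·S = -23360, n·T = -23360, n·U = -23360.
All equal -23360, so all 6 points lie in one plane.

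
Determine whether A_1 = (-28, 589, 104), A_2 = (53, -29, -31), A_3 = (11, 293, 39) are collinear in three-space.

A_1A_2 = (81, -618, -135), A_1A_3 = (39, -296, -65).
Comparing components 2 and 3: (-618)(-65) − (-135)(-296) = 210 ≠ 0, so A_1A_2 and A_1A_3 are not parallel and the points are not collinear.

No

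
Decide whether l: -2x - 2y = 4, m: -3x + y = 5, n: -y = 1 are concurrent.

Intersecting l and m: solving the 2×2 system gives (x, y) = (-7/4, -1/4).
Substitute into n: (0)(-7/4) + (-1)(-1/4) = 1/4.
But n requires 1 ≠ 1/4, so the three lines have no common point.

No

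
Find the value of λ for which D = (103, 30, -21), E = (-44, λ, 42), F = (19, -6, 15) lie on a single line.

Collinearity requires DE × DF = 0; each component is linear in λ.
The x-component gives (36)λ + (1188) = 0, so λ = -33.
The remaining components then also vanish.

-33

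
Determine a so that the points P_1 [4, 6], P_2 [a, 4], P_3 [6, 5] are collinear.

8

Collinearity: (P_2 − P_1) must be parallel to (P_3 − P_1) = (2, -1).
Cross-multiplying the components: (a − 4)·(-1) = (-2)·(2).
Solving gives a = 8.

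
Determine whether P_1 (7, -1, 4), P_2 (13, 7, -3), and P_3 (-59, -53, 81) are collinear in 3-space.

P_1P_2 = (6, 8, -7), P_1P_3 = (-66, -52, 77).
P_1P_2 × P_1P_3 = (252, 0, 216).
The cross product is nonzero, so the points do not lie on one line.

No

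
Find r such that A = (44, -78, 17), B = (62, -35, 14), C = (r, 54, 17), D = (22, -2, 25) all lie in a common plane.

Normal to plane ABD: n = (572, -78, 2314); plane equation n·P = 70590.
Requiring n·C = 70590: (572)r + (35126) = 70590.
So r = 62.

62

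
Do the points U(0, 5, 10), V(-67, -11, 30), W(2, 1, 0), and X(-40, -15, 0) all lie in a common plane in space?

Yes

The four points are coplanar iff the 3×3 determinant with rows UV, UW, UX is zero.
Rows: (-67, -16, 20), (2, -4, -10), (-40, -20, -10).
Expanding along the first row: (-67)(-160) − (-16)(-420) + (20)(-200) = 0.
Zero determinant ⇒ coplanar.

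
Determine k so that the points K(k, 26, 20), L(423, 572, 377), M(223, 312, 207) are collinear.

Direction LM = (-200, -260, -170). From the y-coordinate of K, the parameter along the line is τ = (26 − 572)/(-260) = 21/10.
Then k = 423 + 21/10·(-200) = 3.

3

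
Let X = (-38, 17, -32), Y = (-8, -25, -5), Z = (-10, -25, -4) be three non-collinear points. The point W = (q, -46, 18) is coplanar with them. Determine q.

The plane through X, Y, Z has equation −42x − 84y − 84z = 2856.
Substituting W: (-42)q + (2352) = 2856, so q = -12.

-12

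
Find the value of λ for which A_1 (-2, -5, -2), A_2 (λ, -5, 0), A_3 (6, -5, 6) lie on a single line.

0

Collinearity requires A_1A_2 × A_1A_3 = 0; each component is linear in λ.
The y-component gives (-8)λ + (0) = 0, so λ = 0.
The remaining components then also vanish.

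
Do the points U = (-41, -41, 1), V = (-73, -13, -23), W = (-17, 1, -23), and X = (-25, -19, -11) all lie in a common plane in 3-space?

Yes

A normal to the plane through U, V, W is n = UV × UW = (336, -1344, -2016).
The plane has equation n·P = 39312. For X: n·X = 39312.
Equal, so X lies in the plane and all four are coplanar.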